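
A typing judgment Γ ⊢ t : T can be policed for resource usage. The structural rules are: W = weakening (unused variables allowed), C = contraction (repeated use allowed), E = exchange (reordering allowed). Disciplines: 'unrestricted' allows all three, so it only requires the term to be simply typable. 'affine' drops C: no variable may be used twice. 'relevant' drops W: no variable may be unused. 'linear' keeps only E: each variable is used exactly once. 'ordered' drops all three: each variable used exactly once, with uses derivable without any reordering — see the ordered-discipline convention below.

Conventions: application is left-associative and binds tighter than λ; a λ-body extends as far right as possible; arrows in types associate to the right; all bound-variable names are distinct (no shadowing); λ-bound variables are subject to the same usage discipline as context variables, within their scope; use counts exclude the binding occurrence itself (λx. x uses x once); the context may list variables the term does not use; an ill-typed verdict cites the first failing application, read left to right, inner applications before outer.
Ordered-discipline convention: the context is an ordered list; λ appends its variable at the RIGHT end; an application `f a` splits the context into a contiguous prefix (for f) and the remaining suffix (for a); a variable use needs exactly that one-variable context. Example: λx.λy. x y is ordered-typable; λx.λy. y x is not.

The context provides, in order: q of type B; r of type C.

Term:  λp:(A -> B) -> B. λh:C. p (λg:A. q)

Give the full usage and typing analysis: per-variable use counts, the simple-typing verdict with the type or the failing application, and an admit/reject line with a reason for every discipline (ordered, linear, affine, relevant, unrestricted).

variable uses: q=1; r=0; p (bound)=1; h (bound)=0; g (bound)=0
order of uses: p, q
typing: well-typed — term : ((A -> B) -> B) -> C -> B
ordered ✗ (needs weakening: r, h, g unused)
linear ✗ (needs weakening: r, h, g unused)
affine ✓ (no duplicate uses among q, r, p, h, g)
relevant ✗ (needs weakening: r, h, g unused)
unrestricted ✓ (simply typable at ((A -> B) -> B) -> C -> B; W, C, E all held)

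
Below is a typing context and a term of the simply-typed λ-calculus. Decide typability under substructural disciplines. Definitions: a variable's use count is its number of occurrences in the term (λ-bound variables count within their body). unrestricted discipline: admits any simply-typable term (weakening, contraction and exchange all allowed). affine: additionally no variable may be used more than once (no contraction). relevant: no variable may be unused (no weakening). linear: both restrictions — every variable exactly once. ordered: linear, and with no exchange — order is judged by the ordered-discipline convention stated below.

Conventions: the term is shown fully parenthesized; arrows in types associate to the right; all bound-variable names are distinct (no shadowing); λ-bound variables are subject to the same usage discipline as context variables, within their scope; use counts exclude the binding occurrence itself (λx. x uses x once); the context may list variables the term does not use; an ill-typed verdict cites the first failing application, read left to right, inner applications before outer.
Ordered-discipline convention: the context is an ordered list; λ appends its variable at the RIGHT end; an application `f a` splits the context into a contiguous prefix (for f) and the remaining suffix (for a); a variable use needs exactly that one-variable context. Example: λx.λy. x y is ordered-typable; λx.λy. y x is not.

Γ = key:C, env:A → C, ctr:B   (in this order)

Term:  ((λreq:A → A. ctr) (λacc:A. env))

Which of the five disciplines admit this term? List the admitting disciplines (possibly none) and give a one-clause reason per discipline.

accepted by: none
variable uses: key=0; env=1; ctr=1; req (λ-bound)=0; acc (λ-bound)=0
left-to-right use order: ctr, env
typing: ill-typed: a function awaiting A → A gets A → A → C
ordered: ✗, fails simple typing
linear: ✗, a type mismatch blocks all five
affine: ✗, the type mismatch rejects it
relevant: ✗, not simply typable
unrestricted: ✗, fails simple typing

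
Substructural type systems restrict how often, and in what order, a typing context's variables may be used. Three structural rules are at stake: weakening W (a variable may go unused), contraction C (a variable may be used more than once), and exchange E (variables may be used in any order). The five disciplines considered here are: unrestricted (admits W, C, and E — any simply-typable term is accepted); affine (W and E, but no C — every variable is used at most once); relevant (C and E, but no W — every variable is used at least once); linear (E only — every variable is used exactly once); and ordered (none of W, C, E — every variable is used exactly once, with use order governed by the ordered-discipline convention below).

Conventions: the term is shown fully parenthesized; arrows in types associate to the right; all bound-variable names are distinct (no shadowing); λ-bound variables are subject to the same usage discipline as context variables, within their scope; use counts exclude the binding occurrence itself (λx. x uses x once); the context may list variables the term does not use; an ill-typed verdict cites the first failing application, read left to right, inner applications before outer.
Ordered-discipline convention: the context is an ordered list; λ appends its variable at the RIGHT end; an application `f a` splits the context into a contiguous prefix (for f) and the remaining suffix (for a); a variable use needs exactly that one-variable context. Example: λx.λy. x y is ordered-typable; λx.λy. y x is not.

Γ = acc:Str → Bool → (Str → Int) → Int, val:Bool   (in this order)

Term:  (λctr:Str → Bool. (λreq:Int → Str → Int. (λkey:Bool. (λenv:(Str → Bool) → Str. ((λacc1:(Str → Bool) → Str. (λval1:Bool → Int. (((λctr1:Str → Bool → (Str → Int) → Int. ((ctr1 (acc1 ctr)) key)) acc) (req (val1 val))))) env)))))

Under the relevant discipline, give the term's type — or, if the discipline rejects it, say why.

term : (Str → Bool) → (Int → Str → Int) → Bool → ((Str → Bool) → Str) → (Bool → Int) → Int
counts: acc: 1; val: 1; ctr (λ-bound): 1; req (λ-bound): 1; key (λ-bound): 1; env (λ-bound): 1; acc1 (λ-bound): 1; val1 (λ-bound): 1; ctr1 (λ-bound): 1
uses in reading order: ctr1, acc1, ctr, key, acc, req, val1, val, env
typing: ✓ — (Str → Bool) → (Int → Str → Int) → Bool → ((Str → Bool) → Str) → (Bool → Int) → Int
summary: ordered ✗ · linear ✓ · affine ✓ · relevant ✓ · unrestricted ✓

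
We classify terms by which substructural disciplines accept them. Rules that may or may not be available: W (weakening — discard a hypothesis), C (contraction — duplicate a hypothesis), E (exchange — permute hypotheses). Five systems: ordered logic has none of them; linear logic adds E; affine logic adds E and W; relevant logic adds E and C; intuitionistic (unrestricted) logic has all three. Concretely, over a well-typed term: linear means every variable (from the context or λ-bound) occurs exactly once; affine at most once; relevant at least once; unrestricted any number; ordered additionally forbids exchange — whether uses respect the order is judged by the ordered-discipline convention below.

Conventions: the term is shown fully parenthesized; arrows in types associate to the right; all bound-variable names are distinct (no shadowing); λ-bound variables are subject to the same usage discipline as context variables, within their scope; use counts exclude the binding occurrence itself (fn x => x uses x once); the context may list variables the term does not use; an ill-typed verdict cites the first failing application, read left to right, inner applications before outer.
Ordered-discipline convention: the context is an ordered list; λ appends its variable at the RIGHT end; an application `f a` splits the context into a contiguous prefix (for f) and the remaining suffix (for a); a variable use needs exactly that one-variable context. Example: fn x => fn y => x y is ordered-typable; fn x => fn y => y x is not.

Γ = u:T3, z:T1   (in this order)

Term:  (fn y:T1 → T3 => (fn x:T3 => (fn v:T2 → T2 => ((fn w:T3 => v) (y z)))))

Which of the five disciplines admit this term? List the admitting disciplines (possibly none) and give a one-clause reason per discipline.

admitted by: affine, unrestricted
variable uses: u=0; z=1; y (λ-bound)=1; x (λ-bound)=0; v (λ-bound)=1; w (λ-bound)=0
uses in reading order: v, y, z
typing: well-typed at (T1 → T3) → T3 → (T2 → T2) → T2 → T2
ordered: ✗ — needs weakening: u, x, w unused
linear: ✗ — needs weakening: u, x, w unused
affine: ✓ — none of u, z, y, x, v, w used more than once
relevant: ✗ — needs weakening: u, x, w unused
unrestricted: ✓ — typability at (T1 → T3) → T3 → (T2 → T2) → T2 → T2 is all that's needed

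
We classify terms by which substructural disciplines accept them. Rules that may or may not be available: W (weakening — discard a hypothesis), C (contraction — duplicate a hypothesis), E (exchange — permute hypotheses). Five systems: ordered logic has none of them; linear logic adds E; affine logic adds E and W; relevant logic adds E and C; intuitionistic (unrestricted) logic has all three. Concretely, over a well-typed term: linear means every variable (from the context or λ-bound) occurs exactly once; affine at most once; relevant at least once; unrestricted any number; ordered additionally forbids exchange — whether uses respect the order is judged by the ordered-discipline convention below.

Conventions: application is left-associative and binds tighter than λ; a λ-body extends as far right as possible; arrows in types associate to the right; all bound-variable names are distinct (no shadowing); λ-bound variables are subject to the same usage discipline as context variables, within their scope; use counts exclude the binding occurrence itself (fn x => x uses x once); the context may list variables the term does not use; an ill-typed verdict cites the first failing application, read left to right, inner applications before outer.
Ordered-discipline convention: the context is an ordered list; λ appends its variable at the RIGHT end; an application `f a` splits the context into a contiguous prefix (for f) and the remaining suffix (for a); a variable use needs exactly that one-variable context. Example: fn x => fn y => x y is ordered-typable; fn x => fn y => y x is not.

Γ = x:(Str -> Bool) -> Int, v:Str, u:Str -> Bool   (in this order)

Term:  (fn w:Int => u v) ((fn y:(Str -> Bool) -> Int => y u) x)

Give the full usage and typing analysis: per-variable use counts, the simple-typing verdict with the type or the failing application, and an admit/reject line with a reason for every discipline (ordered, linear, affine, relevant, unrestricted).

use counts: x: 1×, v: 1×, u: 2×, w (λ-bound): 0×, y (λ-bound): 1×
use order (left to right): u, v, y, u, x
typing: the term checks, with type Bool
ordered ✗ (uses contraction: u ×2; unused: w — weakening required)
linear ✗ (uses contraction: u ×2; unused: w — weakening required)
affine ✗ (uses contraction: u ×2)
relevant ✗ (unused: w — weakening required)
unrestricted ✓ (type-checks (Bool) and nothing is barred)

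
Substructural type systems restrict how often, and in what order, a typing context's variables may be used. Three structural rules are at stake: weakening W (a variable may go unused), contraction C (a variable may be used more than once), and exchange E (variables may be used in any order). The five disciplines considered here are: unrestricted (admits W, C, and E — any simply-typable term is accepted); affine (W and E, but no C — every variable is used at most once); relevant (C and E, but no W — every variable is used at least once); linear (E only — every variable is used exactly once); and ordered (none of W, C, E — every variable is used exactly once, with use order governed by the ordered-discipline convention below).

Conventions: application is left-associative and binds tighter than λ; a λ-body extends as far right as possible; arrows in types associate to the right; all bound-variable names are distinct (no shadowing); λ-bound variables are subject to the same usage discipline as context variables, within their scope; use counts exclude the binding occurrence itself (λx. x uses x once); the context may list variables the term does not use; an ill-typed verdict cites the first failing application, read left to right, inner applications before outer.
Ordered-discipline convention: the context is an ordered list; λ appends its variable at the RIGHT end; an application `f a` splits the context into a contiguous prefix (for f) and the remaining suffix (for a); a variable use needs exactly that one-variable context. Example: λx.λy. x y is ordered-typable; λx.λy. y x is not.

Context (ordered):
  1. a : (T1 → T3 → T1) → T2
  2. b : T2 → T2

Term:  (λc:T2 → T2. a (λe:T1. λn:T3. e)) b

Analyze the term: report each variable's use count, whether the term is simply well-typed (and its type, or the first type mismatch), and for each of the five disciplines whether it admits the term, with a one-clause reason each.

use counts: a=1, b=1, c [bound]=0, e [bound]=1, n [bound]=0
use order (left to right): a, e, b
typing: well-typed — term : T2
ordered ✗ (needs weakening: c, n unused)
linear ✗ (needs weakening: c, n unused)
affine ✓ (none of a, b, c, e, n used more than once)
relevant ✗ (needs weakening: c, n unused)
unrestricted ✓ (well-typed at T2; no restrictions here)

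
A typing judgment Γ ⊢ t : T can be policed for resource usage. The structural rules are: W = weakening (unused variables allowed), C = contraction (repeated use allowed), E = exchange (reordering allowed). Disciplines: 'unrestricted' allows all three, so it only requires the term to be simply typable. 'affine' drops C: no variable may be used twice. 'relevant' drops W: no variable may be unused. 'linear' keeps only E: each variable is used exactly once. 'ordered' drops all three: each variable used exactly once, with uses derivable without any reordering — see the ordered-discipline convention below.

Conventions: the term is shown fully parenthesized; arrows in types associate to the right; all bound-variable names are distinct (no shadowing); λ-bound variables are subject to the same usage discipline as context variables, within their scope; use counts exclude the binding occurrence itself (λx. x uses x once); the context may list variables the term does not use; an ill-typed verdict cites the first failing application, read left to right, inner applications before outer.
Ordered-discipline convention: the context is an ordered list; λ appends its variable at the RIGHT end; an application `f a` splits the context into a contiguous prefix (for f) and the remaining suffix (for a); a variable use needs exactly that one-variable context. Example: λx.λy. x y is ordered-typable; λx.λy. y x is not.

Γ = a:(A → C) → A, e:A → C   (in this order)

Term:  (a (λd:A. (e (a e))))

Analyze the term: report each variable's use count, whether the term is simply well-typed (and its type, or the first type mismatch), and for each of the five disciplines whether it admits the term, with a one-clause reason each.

variable uses: a ×2; e ×2; d (bound) ×0
left-to-right use order: a, e, a, e
typing: well-typed — term : A
ordered ✗ (needs contraction — a ×2, e ×2; unused: d — weakening required)
linear ✗ (needs contraction — a ×2, e ×2; unused: d — weakening required)
affine ✗ (needs contraction — a ×2, e ×2)
relevant ✗ (unused: d — weakening required)
unrestricted ✓ (typability at A is all that's needed)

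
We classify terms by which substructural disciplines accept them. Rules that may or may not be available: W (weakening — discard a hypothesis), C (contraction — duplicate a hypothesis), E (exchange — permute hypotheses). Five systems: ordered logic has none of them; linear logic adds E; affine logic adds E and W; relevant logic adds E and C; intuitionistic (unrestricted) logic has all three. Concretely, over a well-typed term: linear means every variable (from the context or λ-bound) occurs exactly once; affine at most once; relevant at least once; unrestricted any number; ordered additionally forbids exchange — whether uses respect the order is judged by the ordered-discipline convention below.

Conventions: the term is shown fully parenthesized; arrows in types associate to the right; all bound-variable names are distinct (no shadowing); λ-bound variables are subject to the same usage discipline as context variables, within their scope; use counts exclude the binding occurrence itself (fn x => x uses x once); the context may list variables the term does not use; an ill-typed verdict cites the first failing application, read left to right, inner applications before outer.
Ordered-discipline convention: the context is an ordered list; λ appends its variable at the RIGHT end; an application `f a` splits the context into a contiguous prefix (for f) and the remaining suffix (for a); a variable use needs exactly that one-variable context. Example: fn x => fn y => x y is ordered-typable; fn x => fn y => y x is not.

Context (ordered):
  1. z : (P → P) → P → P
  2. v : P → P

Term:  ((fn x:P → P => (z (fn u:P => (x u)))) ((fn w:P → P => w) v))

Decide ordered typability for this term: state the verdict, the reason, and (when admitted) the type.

yes — single-use (z, v, x, u, w), ordered derivation ok; term : P → P
usage: z ×1; v ×1; x (λ-bound) ×1; u (λ-bound) ×1; w (λ-bound) ×1
left-to-right use order: z, x, u, w, v
typing: well-typed at P → P
summary: ordered ✓, linear ✓, affine ✓, relevant ✓, unrestricted ✓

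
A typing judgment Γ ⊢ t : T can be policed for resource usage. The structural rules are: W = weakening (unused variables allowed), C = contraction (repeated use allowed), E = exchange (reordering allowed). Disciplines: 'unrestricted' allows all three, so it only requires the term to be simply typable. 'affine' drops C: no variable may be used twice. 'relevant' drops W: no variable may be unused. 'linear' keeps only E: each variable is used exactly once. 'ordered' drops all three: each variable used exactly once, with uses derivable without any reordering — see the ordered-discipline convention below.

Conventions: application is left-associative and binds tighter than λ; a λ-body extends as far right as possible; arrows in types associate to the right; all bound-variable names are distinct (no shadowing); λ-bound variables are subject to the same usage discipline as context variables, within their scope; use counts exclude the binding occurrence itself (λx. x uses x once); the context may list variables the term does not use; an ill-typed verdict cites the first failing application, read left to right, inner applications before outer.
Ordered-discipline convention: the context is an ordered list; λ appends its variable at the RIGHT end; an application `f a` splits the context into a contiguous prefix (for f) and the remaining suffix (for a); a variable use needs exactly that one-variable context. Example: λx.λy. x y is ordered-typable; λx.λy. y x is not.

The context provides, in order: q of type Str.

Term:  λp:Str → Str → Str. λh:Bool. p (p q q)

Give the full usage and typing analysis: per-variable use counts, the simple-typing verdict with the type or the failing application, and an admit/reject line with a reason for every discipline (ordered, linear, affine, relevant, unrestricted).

usage: q ×2; p [bound] ×2; h [bound] ×0
use order (left to right): p, p, q, q
typing: well-typed — term : (Str → Str → Str) → Bool → Str → Str
ordered ✗ (repeated use of q ×2, p ×2; unused: h — weakening required)
linear ✗ (repeated use of q ×2, p ×2; unused: h — weakening required)
affine ✗ (repeated use of q ×2, p ×2)
relevant ✗ (unused: h — weakening required)
unrestricted ✓ (simply typable at (Str → Str → Str) → Bool → Str → Str; W, C, E all held)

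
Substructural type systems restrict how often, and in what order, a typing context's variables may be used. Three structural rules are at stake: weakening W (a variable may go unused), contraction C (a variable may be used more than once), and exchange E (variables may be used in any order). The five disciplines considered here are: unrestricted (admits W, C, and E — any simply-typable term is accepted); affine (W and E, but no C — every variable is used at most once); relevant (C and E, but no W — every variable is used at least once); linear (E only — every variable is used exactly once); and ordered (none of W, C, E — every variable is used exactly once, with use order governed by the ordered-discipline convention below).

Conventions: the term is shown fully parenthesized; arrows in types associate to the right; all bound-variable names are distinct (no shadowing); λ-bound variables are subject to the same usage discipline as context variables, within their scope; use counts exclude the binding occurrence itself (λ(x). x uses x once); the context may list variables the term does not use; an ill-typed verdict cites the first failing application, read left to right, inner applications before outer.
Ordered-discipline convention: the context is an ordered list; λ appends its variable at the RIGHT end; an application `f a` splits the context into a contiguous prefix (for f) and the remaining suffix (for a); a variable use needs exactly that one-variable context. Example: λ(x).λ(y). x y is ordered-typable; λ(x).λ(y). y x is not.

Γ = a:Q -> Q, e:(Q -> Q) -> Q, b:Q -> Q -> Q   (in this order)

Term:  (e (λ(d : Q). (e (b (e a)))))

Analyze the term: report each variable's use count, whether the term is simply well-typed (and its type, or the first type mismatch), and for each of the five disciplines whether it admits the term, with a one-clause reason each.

counts: a: 1; e: 3; b: 1; d (λ-bound): 0
use order (left to right): e, e, b, e, a
typing: ✓ — Q
ordered ✗ (repeated use of e ×3; d left unused)
linear ✗ (repeated use of e ×3; d left unused)
affine ✗ (repeated use of e ×3)
relevant ✗ (d left unused)
unrestricted ✓ (typability at Q is all that's needed)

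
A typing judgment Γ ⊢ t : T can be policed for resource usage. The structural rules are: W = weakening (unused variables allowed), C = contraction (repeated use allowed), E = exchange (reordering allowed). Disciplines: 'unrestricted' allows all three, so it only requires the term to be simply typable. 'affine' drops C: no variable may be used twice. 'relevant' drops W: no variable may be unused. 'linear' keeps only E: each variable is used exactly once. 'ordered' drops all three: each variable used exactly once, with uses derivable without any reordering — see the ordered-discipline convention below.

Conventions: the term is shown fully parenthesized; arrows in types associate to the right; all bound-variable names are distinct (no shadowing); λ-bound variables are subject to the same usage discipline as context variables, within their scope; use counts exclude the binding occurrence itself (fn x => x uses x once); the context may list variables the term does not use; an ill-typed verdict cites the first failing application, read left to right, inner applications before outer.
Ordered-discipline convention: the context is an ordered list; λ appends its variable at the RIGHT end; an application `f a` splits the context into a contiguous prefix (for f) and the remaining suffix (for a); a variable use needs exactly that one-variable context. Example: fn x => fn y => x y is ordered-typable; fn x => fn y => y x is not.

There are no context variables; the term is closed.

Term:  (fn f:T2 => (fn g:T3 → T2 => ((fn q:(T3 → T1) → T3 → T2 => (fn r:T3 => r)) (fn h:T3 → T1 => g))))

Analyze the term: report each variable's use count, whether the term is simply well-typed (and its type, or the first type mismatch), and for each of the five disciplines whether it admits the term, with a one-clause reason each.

use counts: f (λ-bound) ×0, g (λ-bound) ×1, q (λ-bound) ×0, r (λ-bound) ×1, h (λ-bound) ×0
order of uses: r, g
typing: well-typed at T2 → (T3 → T2) → T3 → T3
ordered: ✗, f, q, h left unused
linear: ✗, f, q, h left unused
affine: ✓, no duplicate uses among f, g, q, r, h
relevant: ✗, f, q, h left unused
unrestricted: ✓, type-checks (T2 → (T3 → T2) → T3 → T3) and nothing is barred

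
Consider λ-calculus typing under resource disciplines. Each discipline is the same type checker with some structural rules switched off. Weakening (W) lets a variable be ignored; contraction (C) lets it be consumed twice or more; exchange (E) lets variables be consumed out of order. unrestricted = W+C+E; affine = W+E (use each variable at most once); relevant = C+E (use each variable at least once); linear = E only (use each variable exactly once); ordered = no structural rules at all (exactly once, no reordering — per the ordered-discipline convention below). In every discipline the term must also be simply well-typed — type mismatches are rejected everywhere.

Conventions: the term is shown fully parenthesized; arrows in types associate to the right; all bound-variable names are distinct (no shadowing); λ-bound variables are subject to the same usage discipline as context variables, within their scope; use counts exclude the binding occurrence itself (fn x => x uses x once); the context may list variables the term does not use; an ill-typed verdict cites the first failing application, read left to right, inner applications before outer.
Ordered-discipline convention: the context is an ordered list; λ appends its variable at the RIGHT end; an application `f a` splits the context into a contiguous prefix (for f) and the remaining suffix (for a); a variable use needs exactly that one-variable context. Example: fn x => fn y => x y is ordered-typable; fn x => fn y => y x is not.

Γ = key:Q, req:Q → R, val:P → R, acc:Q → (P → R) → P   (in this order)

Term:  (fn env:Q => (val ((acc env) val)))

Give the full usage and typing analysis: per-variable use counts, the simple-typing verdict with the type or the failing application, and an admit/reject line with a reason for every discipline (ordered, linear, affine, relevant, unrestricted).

counts: key: 0×, req: 0×, val: 2×, acc: 1×, env (λ-bound): 1×
use order (left to right): val, acc, env, val
typing: well-typed — term : Q → R
ordered ✗ (uses contraction: val ×2; needs weakening: key, req unused)
linear ✗ (uses contraction: val ×2; needs weakening: key, req unused)
affine ✗ (uses contraction: val ×2)
relevant ✗ (needs weakening: key, req unused)
unrestricted ✓ (type-checks (Q → R) and nothing is barred)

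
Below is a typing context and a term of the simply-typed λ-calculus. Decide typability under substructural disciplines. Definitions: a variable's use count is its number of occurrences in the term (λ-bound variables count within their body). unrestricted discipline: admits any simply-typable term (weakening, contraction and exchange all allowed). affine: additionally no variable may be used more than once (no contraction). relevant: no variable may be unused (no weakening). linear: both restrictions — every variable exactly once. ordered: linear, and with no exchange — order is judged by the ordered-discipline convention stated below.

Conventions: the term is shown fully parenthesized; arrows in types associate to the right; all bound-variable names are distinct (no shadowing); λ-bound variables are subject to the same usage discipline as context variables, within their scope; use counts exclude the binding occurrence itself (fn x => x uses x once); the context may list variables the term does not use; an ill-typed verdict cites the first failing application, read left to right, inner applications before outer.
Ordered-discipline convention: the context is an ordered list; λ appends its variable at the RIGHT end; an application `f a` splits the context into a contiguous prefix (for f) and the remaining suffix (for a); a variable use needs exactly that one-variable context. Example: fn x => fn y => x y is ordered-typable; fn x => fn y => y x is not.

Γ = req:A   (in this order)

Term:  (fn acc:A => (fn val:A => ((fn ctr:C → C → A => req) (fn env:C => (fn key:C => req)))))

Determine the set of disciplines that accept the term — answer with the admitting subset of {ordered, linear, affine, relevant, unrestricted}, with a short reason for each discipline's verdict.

admitted by: unrestricted
variable uses: req: 2, acc (λ-bound): 0, val (λ-bound): 0, ctr (λ-bound): 0, env (λ-bound): 0, key (λ-bound): 0
uses in reading order: req, req
typing: ✓ — A → A → A
ordered: ✗ — repeated use of req ×2; unused: acc, val, ctr, env, key — weakening required
linear: ✗ — repeated use of req ×2; unused: acc, val, ctr, env, key — weakening required
affine: ✗ — repeated use of req ×2
relevant: ✗ — unused: acc, val, ctr, env, key — weakening required
unrestricted: ✓ — type-checks (A → A → A) and nothing is barred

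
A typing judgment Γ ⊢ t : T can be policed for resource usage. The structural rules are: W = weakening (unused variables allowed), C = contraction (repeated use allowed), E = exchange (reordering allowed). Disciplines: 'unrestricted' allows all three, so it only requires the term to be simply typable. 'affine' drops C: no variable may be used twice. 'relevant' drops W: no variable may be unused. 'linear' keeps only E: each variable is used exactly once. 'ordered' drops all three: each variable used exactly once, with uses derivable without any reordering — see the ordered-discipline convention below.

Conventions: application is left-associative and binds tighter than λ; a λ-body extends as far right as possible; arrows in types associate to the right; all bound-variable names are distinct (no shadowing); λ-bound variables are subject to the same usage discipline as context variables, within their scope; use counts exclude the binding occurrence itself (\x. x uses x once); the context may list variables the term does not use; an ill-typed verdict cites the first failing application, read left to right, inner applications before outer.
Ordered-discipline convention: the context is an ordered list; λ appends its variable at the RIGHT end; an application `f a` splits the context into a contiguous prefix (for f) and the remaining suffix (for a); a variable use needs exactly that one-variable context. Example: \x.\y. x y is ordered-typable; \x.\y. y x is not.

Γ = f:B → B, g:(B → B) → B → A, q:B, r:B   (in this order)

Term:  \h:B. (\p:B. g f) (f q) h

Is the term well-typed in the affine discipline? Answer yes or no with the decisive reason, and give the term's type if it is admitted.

no — repeated use of f ×2
counts: f ×2; g ×1; q ×1; r ×0; h [bound] ×1; p [bound] ×0
order of uses: g, f, f, q, h
typing: well-typed — term : B → A
across the five disciplines: ordered ✗; linear ✗; affine ✗; relevant ✗; unrestricted ✓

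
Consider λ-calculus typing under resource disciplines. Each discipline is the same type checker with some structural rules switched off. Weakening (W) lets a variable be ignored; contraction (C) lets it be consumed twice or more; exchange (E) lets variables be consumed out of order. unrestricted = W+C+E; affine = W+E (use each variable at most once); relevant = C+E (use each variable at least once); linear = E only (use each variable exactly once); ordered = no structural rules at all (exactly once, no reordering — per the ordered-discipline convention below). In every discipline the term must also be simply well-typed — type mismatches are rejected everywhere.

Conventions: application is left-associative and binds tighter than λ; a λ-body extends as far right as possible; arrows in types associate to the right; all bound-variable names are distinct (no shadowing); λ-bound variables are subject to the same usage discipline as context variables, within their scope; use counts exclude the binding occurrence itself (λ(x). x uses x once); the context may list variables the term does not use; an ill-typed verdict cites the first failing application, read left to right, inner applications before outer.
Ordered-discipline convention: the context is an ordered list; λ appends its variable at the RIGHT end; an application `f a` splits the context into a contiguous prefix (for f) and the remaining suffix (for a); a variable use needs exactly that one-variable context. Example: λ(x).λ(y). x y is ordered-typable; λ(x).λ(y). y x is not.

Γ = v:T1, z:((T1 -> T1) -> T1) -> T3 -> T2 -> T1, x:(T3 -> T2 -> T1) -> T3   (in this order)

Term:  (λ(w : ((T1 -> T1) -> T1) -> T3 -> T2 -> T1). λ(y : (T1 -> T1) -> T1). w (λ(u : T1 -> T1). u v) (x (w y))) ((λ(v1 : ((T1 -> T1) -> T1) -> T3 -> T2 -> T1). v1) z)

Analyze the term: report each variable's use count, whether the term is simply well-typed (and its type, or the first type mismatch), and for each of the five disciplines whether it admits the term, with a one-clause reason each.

use counts: v: 1; z: 1; x: 1; w (bound): 2; y (bound): 1; u (bound): 1; v1 (bound): 1
order of uses: w, u, v, x, w, y, v1, z
typing: well-typed — term : ((T1 -> T1) -> T1) -> T2 -> T1
ordered: ✗, repeated use of w ×2
linear: ✗, repeated use of w ×2
affine: ✗, repeated use of w ×2
relevant: ✓, v, z, x, w, y, u, v1: all used, weakening unneeded
unrestricted: ✓, well-typed at ((T1 -> T1) -> T1) -> T2 -> T1; no restrictions here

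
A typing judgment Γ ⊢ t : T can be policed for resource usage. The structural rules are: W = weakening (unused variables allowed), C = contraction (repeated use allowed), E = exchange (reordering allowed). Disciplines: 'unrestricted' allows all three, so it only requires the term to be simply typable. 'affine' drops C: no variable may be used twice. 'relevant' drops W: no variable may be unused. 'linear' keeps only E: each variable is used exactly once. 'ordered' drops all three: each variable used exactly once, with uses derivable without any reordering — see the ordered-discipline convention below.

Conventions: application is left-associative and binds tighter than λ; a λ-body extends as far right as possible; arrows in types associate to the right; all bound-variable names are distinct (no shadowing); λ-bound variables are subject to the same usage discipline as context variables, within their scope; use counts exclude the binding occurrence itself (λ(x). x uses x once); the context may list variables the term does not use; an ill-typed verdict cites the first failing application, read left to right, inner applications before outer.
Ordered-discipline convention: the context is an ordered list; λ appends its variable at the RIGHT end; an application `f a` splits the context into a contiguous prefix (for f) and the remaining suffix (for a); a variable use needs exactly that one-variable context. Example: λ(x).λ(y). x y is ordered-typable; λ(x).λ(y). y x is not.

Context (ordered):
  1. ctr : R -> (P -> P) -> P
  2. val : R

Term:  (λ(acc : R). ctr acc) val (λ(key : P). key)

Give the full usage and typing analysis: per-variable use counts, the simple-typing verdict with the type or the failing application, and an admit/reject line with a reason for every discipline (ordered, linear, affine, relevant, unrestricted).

usage: ctr ×1, val ×1, acc [bound] ×1, key [bound] ×1
use order (left to right): ctr, acc, val, key
typing: well-typed at P
ordered ✓ (single-use (ctr, val, acc, key), ordered derivation ok)
linear ✓ (exactly-once usage across ctr, val, acc, key)
affine ✓ (ctr, val, acc, key: no repeats, contraction unneeded)
relevant ✓ (every one of ctr, val, acc, key appears)
unrestricted ✓ (well-typed at P; no restrictions here)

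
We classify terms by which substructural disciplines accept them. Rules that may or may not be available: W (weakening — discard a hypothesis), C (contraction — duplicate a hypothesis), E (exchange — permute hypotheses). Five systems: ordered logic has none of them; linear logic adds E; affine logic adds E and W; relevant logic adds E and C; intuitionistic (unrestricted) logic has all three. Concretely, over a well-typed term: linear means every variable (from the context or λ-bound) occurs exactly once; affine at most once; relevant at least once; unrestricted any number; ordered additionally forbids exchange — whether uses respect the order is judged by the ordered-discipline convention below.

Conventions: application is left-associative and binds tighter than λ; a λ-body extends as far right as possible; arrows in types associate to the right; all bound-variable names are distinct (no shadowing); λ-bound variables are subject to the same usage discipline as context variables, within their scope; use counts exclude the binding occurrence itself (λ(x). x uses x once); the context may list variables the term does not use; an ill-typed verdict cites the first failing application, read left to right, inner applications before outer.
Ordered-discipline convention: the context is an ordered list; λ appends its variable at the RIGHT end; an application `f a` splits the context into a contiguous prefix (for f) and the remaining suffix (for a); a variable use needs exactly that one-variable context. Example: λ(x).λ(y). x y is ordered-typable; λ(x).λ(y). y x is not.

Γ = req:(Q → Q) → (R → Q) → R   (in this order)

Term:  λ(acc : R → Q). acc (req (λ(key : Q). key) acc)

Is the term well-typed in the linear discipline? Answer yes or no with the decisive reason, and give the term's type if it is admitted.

no — uses contraction: acc ×2
use counts: req: 1; acc (λ-bound): 2; key (λ-bound): 1
order of uses: acc, req, key, acc
typing: ✓ — (R → Q) → Q
summary: ordered ✗ | linear ✗ | affine ✗ | relevant ✓ | unrestricted ✓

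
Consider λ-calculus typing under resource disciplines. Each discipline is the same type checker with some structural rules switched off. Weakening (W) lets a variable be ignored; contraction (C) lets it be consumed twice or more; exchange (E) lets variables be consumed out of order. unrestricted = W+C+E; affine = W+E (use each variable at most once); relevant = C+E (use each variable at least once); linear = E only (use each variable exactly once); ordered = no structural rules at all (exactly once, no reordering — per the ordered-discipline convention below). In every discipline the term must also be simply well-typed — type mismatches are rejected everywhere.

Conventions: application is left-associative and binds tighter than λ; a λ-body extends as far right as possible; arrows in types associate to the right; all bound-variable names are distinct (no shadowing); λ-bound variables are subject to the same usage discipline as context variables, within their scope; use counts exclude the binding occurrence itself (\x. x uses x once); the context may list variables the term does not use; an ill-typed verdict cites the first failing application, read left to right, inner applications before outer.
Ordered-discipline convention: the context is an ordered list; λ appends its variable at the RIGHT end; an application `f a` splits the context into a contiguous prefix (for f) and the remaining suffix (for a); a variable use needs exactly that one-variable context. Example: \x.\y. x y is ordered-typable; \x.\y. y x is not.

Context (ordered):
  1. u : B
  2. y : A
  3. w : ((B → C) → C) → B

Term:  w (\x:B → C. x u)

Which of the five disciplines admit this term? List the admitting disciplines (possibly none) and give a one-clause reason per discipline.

accepted by: affine, unrestricted
variable uses: u=1, y=0, w=1, x [bound]=1
use order (left to right): w, x, u
typing: ✓ — B
ordered ✗ (unused: y — weakening required)
linear ✗ (unused: y — weakening required)
affine ✓ (at most one use each (u, y, w, x))
relevant ✗ (unused: y — weakening required)
unrestricted ✓ (typability at B is all that's needed)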